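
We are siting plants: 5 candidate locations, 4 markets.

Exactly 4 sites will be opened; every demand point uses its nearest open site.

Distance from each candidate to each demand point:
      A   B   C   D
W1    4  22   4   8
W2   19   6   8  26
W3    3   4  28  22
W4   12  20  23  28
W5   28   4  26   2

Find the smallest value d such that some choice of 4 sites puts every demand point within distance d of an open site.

4

Open {W1, W2, W3, W5}.
  Farthest demand point is B at distance 4 (to W3); all others are ≤ 4.
With {W1, W2, W4, W5} the worst case is 4.
With {W1, W3, W4, W5} the worst case is 4.
No size-4 selection achieves below 4.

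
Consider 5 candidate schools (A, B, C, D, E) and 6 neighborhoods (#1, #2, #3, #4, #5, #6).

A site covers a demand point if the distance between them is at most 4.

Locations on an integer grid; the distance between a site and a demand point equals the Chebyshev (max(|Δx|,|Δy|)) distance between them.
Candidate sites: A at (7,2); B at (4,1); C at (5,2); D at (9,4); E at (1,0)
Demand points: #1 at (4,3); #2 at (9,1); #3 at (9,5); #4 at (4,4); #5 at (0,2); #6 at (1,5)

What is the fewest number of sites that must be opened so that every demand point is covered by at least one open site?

2

Coverage sets (demand points within 4 of each site):
  A: {#1, #2, #3, #4}
  B: {#1, #4, #5, #6}
  C: {#1, #2, #3, #4, #6}
  D: {#2, #3}
  E: {#1, #4, #5}
No single site covers all 6 demand points.
But {A, B} covers everything, so the minimum is 2.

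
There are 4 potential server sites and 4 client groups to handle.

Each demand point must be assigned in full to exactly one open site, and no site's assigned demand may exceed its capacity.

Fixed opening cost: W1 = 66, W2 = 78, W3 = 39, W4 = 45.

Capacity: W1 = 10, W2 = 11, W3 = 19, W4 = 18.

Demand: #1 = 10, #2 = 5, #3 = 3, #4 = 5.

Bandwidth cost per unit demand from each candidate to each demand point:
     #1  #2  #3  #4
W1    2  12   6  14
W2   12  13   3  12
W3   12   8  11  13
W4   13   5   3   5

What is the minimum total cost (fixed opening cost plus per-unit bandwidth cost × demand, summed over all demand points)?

Open {W1, W4}; cheapest assignment that respects the capacities:
  W1 (cap 10, load 10): #1 — cost 10×2 = 20
  W4 (cap 18, load 13): #2, #3, #4 — cost 5×5 + 3×3 + 5×5 = 59
  Shipping 79, fixed 111 → total 190.
  Any other capacity-feasible assignment to {W1, W4} ships for at least 79.
Compare {W1, W3, W4}: its best feasible assignment gives total 229.
Compare {W1, W3}: its best feasible assignment gives total 263.
Every other set of open sites that can feasibly serve all demand totals ≥ 229 even under its best assignment. Minimum: 190.

190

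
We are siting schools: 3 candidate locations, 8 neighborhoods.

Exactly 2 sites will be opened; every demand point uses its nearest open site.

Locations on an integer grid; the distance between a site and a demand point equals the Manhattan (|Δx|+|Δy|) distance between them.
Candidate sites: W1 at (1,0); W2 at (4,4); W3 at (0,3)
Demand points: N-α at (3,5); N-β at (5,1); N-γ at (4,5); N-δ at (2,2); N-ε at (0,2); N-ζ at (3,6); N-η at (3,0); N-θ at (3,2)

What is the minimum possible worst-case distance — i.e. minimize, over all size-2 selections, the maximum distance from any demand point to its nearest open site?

Open {W1, W2}.
  Farthest demand point is N-β at distance 4 (to W2); all others are ≤ 4.
With {W2, W3} the worst case is 5.
With {W1, W3} the worst case is 6.
No size-2 selection achieves below 4.

4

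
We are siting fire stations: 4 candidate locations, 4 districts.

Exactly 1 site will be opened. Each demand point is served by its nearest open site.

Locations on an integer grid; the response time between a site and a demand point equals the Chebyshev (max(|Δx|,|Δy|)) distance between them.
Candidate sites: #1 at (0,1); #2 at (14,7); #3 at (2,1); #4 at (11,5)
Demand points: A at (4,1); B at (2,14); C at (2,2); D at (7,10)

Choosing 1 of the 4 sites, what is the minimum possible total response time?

25

Open {#3}.
  A→#3 2, B→#3 13, C→#3 1, D→#3 9  ⇒ total 25.
Compare {#1}: total 28.
Compare {#4}: total 30.
No size-1 selection does better; minimum is 25.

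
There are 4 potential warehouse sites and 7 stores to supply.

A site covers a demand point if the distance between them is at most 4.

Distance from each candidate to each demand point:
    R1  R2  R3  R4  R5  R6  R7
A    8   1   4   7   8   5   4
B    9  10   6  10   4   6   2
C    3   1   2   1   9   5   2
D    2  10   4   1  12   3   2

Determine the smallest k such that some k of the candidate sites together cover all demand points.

Coverage sets (demand points within 4 of each site):
  A: {R2, R3, R7}
  B: {R5, R7}
  C: {R1, R2, R3, R4, R7}
  D: {R1, R3, R4, R6, R7}
No 2 sites suffice: every size-2 union leaves at least one demand point uncovered.
But {A, B, D} covers everything, so the minimum is 3.

3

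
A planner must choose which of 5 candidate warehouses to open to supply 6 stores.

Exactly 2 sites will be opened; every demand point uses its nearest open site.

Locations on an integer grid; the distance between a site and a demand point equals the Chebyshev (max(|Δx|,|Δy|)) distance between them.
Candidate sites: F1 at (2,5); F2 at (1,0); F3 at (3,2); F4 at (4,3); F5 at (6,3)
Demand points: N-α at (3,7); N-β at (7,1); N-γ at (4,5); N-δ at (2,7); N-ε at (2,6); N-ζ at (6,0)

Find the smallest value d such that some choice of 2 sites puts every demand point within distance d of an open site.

Open {F1, F4}.
  Farthest demand point is N-β at distance 3 (to F4); all others are ≤ 3.
With {F1, F5} the worst case is 3.
With {F1, F3} the worst case is 4.
No size-2 selection achieves below 3.

3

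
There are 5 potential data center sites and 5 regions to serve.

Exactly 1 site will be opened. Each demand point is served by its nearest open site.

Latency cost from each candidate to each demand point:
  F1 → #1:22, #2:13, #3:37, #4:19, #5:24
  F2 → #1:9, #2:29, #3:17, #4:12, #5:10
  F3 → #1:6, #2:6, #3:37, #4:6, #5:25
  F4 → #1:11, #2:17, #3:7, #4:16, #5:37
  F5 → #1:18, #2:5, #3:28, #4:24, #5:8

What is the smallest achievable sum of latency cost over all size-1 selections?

Open {F2}.
  #1→F2 9, #2→F2 29, #3→F2 17, #4→F2 12, #5→F2 10  ⇒ total 77.
Compare {F3}: total 80.
Compare {F5}: total 83.
No size-1 selection does better; minimum is 77.

77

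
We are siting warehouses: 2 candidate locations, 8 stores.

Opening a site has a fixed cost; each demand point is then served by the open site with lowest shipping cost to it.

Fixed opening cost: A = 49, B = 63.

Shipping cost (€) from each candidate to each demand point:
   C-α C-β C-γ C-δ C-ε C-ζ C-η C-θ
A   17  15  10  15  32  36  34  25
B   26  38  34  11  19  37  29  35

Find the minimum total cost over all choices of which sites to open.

233

Open {A}: assign each demand point to its cheapest open site.
  C-α→A 17, C-β→A 15, C-γ→A 10, C-δ→A 15, C-ε→A 32, C-ζ→A 36, C-η→A 34, C-θ→A 25
  shipping cost 184, fixed 49 → total 233.
Compare {A, B}: shipping cost 162 + fixed 112 = 274.
Compare {B}: shipping cost 229 + fixed 63 = 292.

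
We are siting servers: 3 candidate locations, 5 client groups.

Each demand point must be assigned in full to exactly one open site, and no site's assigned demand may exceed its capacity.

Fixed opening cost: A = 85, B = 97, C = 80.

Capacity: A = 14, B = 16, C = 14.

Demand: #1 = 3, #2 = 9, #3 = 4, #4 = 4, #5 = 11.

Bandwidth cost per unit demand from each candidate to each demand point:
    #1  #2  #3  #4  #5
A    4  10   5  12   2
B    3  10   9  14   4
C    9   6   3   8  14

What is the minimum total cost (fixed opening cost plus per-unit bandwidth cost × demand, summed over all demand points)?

415

Open {A, B, C}; cheapest assignment that respects the capacities:
  A (cap 14, load 11): #5 — cost 11×2 = 22
  B (cap 16, load 7): #1, #4 — cost 3×3 + 4×14 = 65
  C (cap 14, load 13): #2, #3 — cost 9×6 + 4×3 = 66
  Shipping 153, fixed 262 → total 415.
  Any other capacity-feasible assignment to {A, B, C} ships for at least 153.
Total demand is 31 and no other set of sites has combined capacity ≥ 31, so {A, B, C} is the only feasible choice of open sites. Minimum: 415.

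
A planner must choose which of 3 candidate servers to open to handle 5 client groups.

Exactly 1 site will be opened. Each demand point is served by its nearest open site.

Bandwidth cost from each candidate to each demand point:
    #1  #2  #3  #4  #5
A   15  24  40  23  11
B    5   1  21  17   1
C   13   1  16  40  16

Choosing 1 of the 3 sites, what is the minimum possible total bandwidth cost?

45

Open {B}.
  #1→B 5, #2→B 1, #3→B 21, #4→B 17, #5→B 1  ⇒ total 45.
Compare {C}: total 86.
Compare {A}: total 113.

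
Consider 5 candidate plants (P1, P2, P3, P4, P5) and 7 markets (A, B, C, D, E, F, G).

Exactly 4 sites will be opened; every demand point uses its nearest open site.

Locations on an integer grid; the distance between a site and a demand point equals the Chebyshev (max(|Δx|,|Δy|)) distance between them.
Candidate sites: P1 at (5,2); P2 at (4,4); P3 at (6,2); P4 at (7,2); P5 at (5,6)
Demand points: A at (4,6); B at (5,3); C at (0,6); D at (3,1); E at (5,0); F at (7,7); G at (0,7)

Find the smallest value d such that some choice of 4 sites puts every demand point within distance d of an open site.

Open {P1, P2, P3, P4}.
  Farthest demand point is C at distance 4 (to P2); all others are ≤ 4.
With {P1, P2, P3, P5} the worst case is 4.
With {P1, P2, P4, P5} the worst case is 4.
No size-4 selection achieves below 4.

4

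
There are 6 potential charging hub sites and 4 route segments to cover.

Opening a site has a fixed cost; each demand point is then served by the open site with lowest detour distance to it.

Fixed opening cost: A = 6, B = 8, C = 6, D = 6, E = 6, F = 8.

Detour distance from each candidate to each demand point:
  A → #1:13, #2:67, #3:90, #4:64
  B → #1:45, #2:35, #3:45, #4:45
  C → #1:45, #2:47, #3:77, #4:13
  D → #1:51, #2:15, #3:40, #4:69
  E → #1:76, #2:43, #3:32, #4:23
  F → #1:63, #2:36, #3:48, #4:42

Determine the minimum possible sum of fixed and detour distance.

97

Open {A, C, D, E}: assign each demand point to its cheapest open site.
  #1→A 13, #2→D 15, #3→E 32, #4→C 13
  detour distance 73, fixed 24 → total 97.
Compare {A, C, D}: detour distance 81 + fixed 18 = 99.
Compare {A, D, E}: detour distance 83 + fixed 18 = 101.
Compare {A, B, C, D, E}: detour distance 73 + fixed 32 = 105.
All other subsets cost ≥ 99. Minimum total cost: 97.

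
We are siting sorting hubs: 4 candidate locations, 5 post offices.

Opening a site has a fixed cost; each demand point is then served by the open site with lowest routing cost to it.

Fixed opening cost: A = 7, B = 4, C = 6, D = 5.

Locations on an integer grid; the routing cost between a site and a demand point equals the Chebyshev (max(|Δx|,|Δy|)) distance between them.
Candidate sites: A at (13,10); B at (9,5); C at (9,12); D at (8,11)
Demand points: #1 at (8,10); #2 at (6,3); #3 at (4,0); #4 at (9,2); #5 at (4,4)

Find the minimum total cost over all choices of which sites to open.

Open {B}: assign each demand point to its cheapest open site.
  #1→B 5, #2→B 3, #3→B 5, #4→B 3, #5→B 5
  routing cost 21, fixed 4 → total 25.
Compare {B, D}: routing cost 17 + fixed 9 = 26.
Compare {B, C}: routing cost 18 + fixed 10 = 28.
Compare {A, B}: routing cost 21 + fixed 11 = 32.
All other subsets cost ≥ 26. Minimum total cost: 25.

25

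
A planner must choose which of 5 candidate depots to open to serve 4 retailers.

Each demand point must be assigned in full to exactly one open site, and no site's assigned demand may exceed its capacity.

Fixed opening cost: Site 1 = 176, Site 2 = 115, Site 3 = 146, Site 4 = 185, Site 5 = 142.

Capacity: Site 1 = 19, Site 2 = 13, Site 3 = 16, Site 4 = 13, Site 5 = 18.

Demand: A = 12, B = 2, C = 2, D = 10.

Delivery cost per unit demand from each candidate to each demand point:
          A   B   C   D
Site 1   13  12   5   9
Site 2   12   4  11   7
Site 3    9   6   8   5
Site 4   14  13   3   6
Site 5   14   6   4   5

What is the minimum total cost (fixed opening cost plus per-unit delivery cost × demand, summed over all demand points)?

463

Open {Site 2, Site 3}; cheapest assignment that respects the capacities:
  Site 2 (cap 13, load 12): B, D — cost 2×4 + 10×7 = 78
  Site 3 (cap 16, load 14): A, C — cost 12×9 + 2×8 = 124
  Shipping 202, fixed 261 → total 463.
  Any other capacity-feasible assignment to {Site 2, Site 3} ships for at least 202.
Compare {Site 3, Site 5}: its best feasible assignment gives total 466.
Compare {Site 2, Site 5}: its best feasible assignment gives total 471.
Every other set of open sites that can feasibly serve all demand totals ≥ 466 even under its best assignment. Minimum: 463.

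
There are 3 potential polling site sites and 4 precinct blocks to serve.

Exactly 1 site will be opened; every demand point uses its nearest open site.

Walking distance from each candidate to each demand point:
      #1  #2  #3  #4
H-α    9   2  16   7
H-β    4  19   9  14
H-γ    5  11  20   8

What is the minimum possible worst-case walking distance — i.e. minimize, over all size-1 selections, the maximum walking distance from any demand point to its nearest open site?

16

Open {H-α}.
  Farthest demand point is #3 at walking distance 16 (to H-α); all others are ≤ 16.
With {H-β} the worst case is 19.
With {H-γ} the worst case is 20.
No size-1 selection achieves below 16.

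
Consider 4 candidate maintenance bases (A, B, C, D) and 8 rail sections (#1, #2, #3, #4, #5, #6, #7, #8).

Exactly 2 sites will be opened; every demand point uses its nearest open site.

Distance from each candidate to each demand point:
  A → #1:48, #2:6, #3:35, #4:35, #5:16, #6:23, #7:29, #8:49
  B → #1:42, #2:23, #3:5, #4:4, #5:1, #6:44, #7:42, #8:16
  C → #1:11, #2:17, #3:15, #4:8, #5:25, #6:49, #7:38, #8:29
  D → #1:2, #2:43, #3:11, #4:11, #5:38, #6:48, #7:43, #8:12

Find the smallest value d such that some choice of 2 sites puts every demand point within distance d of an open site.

Open {A, C}.
  Farthest demand point is #7 at distance 29 (to A); all others are ≤ 29.
With {A, D} the worst case is 29.
With {A, B} the worst case is 42.
No size-2 selection achieves below 29.

29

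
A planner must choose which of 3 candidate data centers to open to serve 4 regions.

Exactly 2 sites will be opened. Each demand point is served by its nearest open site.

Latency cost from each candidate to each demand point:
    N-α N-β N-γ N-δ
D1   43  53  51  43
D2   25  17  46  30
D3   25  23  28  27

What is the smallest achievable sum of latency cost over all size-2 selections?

Open {D2, D3}.
  N-α→D2 25, N-β→D2 17, N-γ→D3 28, N-δ→D3 27  ⇒ total 97.
Compare {D1, D3}: total 103.
Compare {D1, D2}: total 118.

97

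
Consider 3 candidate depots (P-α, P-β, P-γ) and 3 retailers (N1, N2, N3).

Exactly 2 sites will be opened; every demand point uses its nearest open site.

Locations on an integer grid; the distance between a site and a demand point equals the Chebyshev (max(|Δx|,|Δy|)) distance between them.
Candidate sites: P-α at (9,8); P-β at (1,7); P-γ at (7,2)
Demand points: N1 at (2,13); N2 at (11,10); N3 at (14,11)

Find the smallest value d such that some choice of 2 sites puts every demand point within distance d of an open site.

6

Open {P-α, P-β}.
  Farthest demand point is N1 at distance 6 (to P-β); all others are ≤ 6.
With {P-α, P-γ} the worst case is 7.
With {P-β, P-γ} the worst case is 9.
No size-2 selection achieves below 6.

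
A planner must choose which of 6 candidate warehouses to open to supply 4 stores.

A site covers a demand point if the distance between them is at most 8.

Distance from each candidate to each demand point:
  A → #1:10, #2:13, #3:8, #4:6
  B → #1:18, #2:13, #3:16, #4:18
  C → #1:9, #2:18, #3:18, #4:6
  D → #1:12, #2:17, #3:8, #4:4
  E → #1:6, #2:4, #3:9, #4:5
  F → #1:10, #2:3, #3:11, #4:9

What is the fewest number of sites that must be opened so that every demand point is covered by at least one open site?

Coverage sets (demand points within 8 of each site):
  A: {#3, #4}
  B: {}
  C: {#4}
  D: {#3, #4}
  E: {#1, #2, #4}
  F: {#2}
No single site covers all 4 demand points.
But {A, E} covers everything, so the minimum is 2.

2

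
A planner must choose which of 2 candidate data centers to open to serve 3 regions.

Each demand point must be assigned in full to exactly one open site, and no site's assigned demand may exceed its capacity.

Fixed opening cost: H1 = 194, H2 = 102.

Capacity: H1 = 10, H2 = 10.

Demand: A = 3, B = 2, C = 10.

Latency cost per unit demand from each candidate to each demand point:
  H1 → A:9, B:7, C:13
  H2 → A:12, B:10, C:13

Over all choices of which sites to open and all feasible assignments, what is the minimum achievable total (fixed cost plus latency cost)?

Open {H1, H2}; cheapest assignment that respects the capacities:
  H1 (cap 10, load 5): A, B — cost 3×9 + 2×7 = 41
  H2 (cap 10, load 10): C — cost 10×13 = 130
  Shipping 171, fixed 296 → total 467.
  Any other capacity-feasible assignment to {H1, H2} ships for at least 171.
Total demand is 15 and no other set of sites has combined capacity ≥ 15, so {H1, H2} is the only feasible choice of open sites. Minimum: 467.

467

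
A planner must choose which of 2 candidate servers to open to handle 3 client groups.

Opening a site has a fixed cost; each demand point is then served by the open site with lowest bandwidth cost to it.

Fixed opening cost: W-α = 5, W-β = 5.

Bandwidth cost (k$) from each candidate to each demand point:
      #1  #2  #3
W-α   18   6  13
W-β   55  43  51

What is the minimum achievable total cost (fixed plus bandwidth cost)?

42

Open {W-α}: assign each demand point to its cheapest open site.
  #1→W-α 18, #2→W-α 6, #3→W-α 13
  bandwidth cost 37, fixed 5 → total 42.
Compare {W-α, W-β}: bandwidth cost 37 + fixed 10 = 47.
Compare {W-β}: bandwidth cost 149 + fixed 5 = 154.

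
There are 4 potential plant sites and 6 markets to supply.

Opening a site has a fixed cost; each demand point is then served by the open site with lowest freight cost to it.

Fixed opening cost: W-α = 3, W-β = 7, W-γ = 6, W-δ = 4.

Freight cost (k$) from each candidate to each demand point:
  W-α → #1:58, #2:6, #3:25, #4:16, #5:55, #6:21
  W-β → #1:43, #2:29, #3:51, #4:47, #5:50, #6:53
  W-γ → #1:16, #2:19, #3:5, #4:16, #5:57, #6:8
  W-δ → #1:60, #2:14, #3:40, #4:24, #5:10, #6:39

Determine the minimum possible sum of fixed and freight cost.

74

Open {W-α, W-γ, W-δ}: assign each demand point to its cheapest open site.
  #1→W-γ 16, #2→W-α 6, #3→W-γ 5, #4→W-α 16, #5→W-δ 10, #6→W-γ 8
  freight cost 61, fixed 13 → total 74.
Compare {W-γ, W-δ}: freight cost 69 + fixed 10 = 79.
Compare {W-α, W-β, W-γ, W-δ}: freight cost 61 + fixed 20 = 81.
Compare {W-β, W-γ, W-δ}: freight cost 69 + fixed 17 = 86.
All other subsets cost ≥ 79. Minimum total cost: 74.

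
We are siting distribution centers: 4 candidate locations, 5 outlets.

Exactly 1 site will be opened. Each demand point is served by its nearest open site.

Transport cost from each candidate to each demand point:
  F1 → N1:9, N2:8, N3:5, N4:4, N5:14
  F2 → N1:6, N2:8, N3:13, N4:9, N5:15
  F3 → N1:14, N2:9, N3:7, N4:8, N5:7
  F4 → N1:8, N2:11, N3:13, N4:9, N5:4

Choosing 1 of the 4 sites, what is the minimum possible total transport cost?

Open {F1}.
  N1→F1 9, N2→F1 8, N3→F1 5, N4→F1 4, N5→F1 14  ⇒ total 40.
Compare {F3}: total 45.
Compare {F4}: total 45.
No size-1 selection does better; minimum is 40.

40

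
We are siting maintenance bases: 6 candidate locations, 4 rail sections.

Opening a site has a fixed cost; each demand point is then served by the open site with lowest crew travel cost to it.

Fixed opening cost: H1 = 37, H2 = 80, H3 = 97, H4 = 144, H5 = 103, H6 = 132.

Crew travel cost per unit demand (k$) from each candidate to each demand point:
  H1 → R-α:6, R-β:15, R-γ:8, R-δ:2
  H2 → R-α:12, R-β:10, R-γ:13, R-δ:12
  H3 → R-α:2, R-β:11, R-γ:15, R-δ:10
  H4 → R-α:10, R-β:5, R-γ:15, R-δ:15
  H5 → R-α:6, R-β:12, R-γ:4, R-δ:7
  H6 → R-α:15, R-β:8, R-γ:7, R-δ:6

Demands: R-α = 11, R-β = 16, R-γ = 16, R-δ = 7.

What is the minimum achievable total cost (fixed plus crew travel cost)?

469

Open {H1, H4}: assign each demand point to its cheapest open site.
  R-α→H1 11×6=66, R-β→H4 16×5=80, R-γ→H1 16×8=128, R-δ→H1 7×2=14
  crew travel cost 288, fixed 181 → total 469.
Compare {H5}: crew travel cost 371 + fixed 103 = 474.
Compare {H1, H3}: crew travel cost 340 + fixed 134 = 474.
Compare {H1, H5}: crew travel cost 336 + fixed 140 = 476.
All other subsets cost ≥ 474. Minimum total cost: 469.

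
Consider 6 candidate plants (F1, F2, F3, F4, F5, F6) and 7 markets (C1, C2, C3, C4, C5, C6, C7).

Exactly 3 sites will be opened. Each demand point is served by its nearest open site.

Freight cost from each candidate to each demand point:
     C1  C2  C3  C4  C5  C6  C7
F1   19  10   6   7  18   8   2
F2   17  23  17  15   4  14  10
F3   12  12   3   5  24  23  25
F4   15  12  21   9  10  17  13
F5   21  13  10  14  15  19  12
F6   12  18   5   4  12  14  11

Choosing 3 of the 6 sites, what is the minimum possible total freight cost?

44

Open {F1, F2, F3}.
  C1→F3 12, C2→F1 10, C3→F3 3, C4→F3 5, C5→F2 4, C6→F1 8, C7→F1 2  ⇒ total 44.
Compare {F1, F2, F6}: total 45.
Compare {F1, F3, F4}: total 50.
No size-3 selection does better; minimum is 44.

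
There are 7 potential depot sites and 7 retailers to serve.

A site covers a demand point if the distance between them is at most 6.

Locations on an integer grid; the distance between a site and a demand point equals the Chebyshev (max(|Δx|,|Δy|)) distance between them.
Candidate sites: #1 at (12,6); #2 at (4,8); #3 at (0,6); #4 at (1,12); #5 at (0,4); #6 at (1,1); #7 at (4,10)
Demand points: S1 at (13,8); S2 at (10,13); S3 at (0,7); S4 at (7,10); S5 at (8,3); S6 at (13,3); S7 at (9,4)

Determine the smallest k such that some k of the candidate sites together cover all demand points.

Coverage sets (demand points within 6 of each site):
  #1: {S1, S4, S5, S6, S7}
  #2: {S2, S3, S4, S5, S7}
  #3: {S3}
  #4: {S3, S4}
  #5: {S3}
  #6: {S3}
  #7: {S2, S3, S4, S7}
No single site covers all 7 demand points.
But {#1, #2} covers everything, so the minimum is 2.

2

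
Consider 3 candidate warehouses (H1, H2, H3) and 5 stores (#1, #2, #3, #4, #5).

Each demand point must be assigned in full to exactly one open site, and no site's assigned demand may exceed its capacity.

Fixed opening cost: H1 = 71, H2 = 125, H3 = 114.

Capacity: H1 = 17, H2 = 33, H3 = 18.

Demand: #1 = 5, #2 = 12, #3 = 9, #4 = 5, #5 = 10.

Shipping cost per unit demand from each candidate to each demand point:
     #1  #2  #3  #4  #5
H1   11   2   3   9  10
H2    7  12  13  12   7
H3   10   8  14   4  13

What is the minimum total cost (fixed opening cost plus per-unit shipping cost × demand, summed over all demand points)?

487

Open {H1, H2}; cheapest assignment that respects the capacities:
  H1 (cap 17, load 17): #2, #4 — cost 12×2 + 5×9 = 69
  H2 (cap 33, load 24): #1, #3, #5 — cost 5×7 + 9×13 + 10×7 = 222
  Shipping 291, fixed 196 → total 487.
  Any other capacity-feasible assignment to {H1, H2} ships for at least 291.
Compare {H1, H2, H3}: its best feasible assignment gives total 558.
Compare {H2, H3}: its best feasible assignment gives total 577.
Every other set of open sites that can feasibly serve all demand totals ≥ 558 even under its best assignment. Minimum: 487.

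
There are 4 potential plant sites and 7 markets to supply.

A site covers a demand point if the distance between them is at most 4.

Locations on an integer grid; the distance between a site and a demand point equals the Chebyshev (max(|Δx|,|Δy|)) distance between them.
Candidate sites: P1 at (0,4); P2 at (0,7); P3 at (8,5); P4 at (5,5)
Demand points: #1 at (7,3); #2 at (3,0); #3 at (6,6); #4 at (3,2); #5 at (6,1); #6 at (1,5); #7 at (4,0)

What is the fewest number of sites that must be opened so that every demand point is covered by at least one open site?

2

Coverage sets (demand points within 4 of each site):
  P1: {#2, #4, #6, #7}
  P2: {#6}
  P3: {#1, #3, #5}
  P4: {#1, #3, #4, #5, #6}
No single site covers all 7 demand points.
But {P1, P3} covers everything, so the minimum is 2.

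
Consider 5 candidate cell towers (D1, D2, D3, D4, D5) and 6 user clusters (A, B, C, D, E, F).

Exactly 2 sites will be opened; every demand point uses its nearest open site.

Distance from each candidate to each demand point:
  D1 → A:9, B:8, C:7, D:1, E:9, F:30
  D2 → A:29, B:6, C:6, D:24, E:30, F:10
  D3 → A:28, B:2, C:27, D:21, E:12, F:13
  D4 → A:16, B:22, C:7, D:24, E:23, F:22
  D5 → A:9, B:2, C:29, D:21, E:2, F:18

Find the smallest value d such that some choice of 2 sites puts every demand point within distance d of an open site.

10

Open {D1, D2}.
  Farthest demand point is F at distance 10 (to D2); all others are ≤ 10.
With {D1, D3} the worst case is 13.
With {D1, D5} the worst case is 18.
No size-2 selection achieves below 10.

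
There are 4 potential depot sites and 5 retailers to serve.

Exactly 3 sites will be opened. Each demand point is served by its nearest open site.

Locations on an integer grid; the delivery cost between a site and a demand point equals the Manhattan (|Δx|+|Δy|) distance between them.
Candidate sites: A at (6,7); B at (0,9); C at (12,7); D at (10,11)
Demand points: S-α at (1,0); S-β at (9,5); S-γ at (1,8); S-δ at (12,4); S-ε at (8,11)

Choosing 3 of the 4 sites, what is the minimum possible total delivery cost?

Open {B, C, D}.
  S-α→B 10, S-β→C 5, S-γ→B 2, S-δ→C 3, S-ε→D 2  ⇒ total 22.
Compare {A, B, C}: total 26.
Compare {A, B, D}: total 28.
No size-3 selection does better; minimum is 22.

22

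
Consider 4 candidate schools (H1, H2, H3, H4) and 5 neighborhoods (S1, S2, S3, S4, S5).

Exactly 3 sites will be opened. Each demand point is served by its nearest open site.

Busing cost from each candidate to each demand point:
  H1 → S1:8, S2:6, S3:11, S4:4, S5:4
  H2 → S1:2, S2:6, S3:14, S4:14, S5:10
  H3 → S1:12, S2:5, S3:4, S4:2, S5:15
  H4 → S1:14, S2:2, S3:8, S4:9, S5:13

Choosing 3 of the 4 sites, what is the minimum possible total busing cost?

Open {H1, H2, H3}.
  S1→H2 2, S2→H3 5, S3→H3 4, S4→H3 2, S5→H1 4  ⇒ total 17.
Compare {H1, H2, H4}: total 20.
Compare {H1, H3, H4}: total 20.
No size-3 selection does better; minimum is 17.

17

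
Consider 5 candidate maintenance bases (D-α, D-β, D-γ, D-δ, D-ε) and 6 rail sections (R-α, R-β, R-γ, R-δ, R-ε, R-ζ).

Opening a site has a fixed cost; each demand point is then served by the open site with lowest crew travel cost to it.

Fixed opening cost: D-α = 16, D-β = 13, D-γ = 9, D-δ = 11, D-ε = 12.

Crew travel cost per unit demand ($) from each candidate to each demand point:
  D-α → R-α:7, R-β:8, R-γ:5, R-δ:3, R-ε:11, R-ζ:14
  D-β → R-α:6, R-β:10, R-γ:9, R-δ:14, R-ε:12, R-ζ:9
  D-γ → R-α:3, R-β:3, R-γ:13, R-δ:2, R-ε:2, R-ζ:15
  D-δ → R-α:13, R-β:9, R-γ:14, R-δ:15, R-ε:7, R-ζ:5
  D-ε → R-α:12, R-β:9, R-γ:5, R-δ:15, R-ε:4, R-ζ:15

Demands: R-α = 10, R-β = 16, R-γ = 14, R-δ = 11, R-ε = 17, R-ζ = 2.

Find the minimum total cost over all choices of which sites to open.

246

Open {D-γ, D-δ, D-ε}: assign each demand point to its cheapest open site.
  R-α→D-γ 10×3=30, R-β→D-γ 16×3=48, R-γ→D-ε 14×5=70, R-δ→D-γ 11×2=22, R-ε→D-γ 17×2=34, R-ζ→D-δ 2×5=10
  crew travel cost 214, fixed 32 → total 246.
Compare {D-α, D-γ, D-δ}: crew travel cost 214 + fixed 36 = 250.
Compare {D-γ, D-ε}: crew travel cost 234 + fixed 21 = 255.
Compare {D-β, D-γ, D-ε}: crew travel cost 222 + fixed 34 = 256.
All other subsets cost ≥ 250. Minimum total cost: 246.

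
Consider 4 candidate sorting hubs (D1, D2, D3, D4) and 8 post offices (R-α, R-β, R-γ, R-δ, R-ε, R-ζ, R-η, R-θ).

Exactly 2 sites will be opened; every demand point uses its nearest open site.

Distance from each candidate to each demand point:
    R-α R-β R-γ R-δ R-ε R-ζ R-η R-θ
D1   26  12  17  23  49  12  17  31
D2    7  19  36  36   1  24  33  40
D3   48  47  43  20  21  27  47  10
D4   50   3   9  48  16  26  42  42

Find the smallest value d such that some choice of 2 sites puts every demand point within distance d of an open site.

Open {D1, D3}.
  Farthest demand point is R-α at distance 26 (to D1); all others are ≤ 26.
With {D1, D2} the worst case is 31.
With {D1, D4} the worst case is 31.
No size-2 selection achieves below 26.

26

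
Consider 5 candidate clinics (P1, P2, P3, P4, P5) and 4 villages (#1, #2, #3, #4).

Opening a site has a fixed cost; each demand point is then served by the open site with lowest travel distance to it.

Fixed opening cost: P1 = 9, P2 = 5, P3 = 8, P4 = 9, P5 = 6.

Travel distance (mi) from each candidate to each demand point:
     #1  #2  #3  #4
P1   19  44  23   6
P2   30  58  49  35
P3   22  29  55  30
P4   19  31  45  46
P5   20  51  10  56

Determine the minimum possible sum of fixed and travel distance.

87

Open {P1, P3, P5}: assign each demand point to its cheapest open site.
  #1→P1 19, #2→P3 29, #3→P5 10, #4→P1 6
  travel distance 64, fixed 23 → total 87.
Compare {P1, P4, P5}: travel distance 66 + fixed 24 = 90.
Compare {P1, P2, P3, P5}: travel distance 64 + fixed 28 = 92.
Compare {P1, P3}: travel distance 77 + fixed 17 = 94.
All other subsets cost ≥ 90. Minimum total cost: 87.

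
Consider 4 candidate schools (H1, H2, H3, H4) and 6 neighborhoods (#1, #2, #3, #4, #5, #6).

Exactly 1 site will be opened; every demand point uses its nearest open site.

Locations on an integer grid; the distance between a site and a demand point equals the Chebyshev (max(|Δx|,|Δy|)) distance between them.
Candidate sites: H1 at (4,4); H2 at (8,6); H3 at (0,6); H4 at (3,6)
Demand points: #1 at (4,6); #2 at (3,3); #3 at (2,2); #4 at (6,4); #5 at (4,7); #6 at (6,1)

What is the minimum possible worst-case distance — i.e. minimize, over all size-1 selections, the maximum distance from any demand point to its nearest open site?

Open {H1}.
  Farthest demand point is #5 at distance 3 (to H1); all others are ≤ 3.
With {H4} the worst case is 5.
With {H2} the worst case is 6.
No size-1 selection achieves below 3.

3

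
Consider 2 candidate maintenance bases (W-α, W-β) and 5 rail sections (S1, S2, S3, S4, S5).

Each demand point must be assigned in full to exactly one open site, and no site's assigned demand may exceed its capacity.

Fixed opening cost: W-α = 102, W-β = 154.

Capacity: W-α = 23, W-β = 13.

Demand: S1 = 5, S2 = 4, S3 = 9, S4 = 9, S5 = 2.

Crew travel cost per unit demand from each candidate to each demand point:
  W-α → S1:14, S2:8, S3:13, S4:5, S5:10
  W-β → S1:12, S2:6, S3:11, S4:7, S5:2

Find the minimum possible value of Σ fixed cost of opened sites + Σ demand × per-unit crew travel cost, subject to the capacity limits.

506

Open {W-α, W-β}; cheapest assignment that respects the capacities:
  W-α (cap 23, load 18): S1, S2, S4 — cost 5×14 + 4×8 + 9×5 = 147
  W-β (cap 13, load 11): S3, S5 — cost 9×11 + 2×2 = 103
  Shipping 250, fixed 256 → total 506.
  Any other capacity-feasible assignment to {W-α, W-β} ships for at least 250.
Total demand is 29 and no other set of sites has combined capacity ≥ 29, so {W-α, W-β} is the only feasible choice of open sites. Minimum: 506.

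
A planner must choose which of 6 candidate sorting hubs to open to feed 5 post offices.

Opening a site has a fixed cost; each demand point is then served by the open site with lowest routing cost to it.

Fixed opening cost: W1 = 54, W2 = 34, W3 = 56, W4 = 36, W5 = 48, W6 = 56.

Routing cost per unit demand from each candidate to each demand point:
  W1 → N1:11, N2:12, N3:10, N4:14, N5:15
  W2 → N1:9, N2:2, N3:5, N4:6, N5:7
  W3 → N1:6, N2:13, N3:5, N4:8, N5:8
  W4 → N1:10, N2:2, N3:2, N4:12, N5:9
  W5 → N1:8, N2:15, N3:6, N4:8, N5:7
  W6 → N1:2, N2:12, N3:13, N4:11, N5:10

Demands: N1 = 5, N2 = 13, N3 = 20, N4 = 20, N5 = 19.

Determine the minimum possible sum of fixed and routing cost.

434

Open {W2, W4}: assign each demand point to its cheapest open site.
  N1→W2 5×9=45, N2→W2 13×2=26, N3→W4 20×2=40, N4→W2 20×6=120, N5→W2 19×7=133
  routing cost 364, fixed 70 → total 434.
Compare {W2, W4, W6}: routing cost 329 + fixed 126 = 455.
Compare {W2}: routing cost 424 + fixed 34 = 458.
Compare {W2, W3, W4}: routing cost 349 + fixed 126 = 475.
All other subsets cost ≥ 455. Minimum total cost: 434.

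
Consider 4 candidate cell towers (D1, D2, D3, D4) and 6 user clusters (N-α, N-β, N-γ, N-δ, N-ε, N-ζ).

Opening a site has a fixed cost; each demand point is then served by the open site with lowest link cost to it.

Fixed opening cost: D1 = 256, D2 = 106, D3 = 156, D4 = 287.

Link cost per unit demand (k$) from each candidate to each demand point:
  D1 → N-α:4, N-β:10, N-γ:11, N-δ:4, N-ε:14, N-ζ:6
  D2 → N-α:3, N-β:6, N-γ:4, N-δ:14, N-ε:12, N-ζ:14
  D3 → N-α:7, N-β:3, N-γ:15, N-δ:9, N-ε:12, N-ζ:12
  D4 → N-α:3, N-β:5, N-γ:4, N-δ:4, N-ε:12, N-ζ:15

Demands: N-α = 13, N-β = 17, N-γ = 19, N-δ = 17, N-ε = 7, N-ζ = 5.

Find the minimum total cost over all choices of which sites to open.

714

Open {D4}: assign each demand point to its cheapest open site.
  N-α→D4 13×3=39, N-β→D4 17×5=85, N-γ→D4 19×4=76, N-δ→D4 17×4=68, N-ε→D4 7×12=84, N-ζ→D4 5×15=75
  link cost 427, fixed 287 → total 714.
Compare {D2}: link cost 609 + fixed 106 = 715.
Compare {D2, D3}: link cost 463 + fixed 262 = 725.
Compare {D1, D2}: link cost 399 + fixed 362 = 761.
All other subsets cost ≥ 715. Minimum total cost: 714.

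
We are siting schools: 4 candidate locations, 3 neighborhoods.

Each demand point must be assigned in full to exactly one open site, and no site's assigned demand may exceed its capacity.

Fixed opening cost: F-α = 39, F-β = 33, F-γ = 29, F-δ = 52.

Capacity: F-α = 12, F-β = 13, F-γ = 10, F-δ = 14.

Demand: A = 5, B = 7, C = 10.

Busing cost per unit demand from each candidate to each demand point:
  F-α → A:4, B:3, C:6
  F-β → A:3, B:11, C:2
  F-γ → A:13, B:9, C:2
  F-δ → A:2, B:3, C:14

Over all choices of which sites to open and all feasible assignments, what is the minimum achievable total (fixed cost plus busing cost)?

129

Open {F-α, F-γ}; cheapest assignment that respects the capacities:
  F-α (cap 12, load 12): A, B — cost 5×4 + 7×3 = 41
  F-γ (cap 10, load 10): C — cost 10×2 = 20
  Shipping 61, fixed 68 → total 129.
  Any other capacity-feasible assignment to {F-α, F-γ} ships for at least 61.
Compare {F-γ, F-δ}: its best feasible assignment gives total 132.
Compare {F-α, F-β}: its best feasible assignment gives total 133.
Every other set of open sites that can feasibly serve all demand totals ≥ 132 even under its best assignment. Minimum: 129.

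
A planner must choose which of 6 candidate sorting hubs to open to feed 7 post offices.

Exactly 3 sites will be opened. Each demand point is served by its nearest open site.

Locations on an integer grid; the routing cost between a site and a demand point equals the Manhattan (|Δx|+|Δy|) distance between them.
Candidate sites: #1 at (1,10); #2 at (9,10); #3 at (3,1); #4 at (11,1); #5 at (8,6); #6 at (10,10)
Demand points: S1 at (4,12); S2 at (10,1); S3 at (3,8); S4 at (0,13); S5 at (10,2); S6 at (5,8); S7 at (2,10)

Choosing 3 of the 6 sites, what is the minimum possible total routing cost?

Open {#1, #4, #5}.
  S1→#1 5, S2→#4 1, S3→#1 4, S4→#1 4, S5→#4 2, S6→#5 5, S7→#1 1  ⇒ total 22.
Compare {#1, #2, #4}: total 23.
Compare {#1, #3, #4}: total 23.
No size-3 selection does better; minimum is 22.

22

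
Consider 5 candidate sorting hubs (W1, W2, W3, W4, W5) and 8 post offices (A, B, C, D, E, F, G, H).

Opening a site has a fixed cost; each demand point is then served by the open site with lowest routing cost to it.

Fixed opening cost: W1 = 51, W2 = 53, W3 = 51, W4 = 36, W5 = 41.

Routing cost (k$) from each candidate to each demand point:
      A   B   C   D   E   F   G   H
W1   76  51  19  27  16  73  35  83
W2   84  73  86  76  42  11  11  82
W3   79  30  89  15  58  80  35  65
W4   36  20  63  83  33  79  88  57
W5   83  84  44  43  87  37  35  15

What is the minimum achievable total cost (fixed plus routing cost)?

333

Open {W1, W4, W5}: assign each demand point to its cheapest open site.
  A→W4 36, B→W4 20, C→W1 19, D→W1 27, E→W1 16, F→W5 37, G→W1 35, H→W5 15
  routing cost 205, fixed 128 → total 333.
Compare {W1, W2, W4, W5}: routing cost 155 + fixed 181 = 336.
Compare {W1, W2, W4}: routing cost 197 + fixed 140 = 337.
Compare {W4, W5}: routing cost 263 + fixed 77 = 340.
All other subsets cost ≥ 336. Minimum total cost: 333.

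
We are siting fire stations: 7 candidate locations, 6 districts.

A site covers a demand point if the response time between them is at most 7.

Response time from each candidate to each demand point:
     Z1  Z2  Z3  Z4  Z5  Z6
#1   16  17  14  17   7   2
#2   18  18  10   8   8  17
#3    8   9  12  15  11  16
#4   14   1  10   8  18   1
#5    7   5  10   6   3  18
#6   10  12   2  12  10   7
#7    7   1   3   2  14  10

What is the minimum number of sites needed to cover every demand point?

2

Coverage sets (demand points within 7 of each site):
  #1: {Z5, Z6}
  #2: {}
  #3: {}
  #4: {Z2, Z6}
  #5: {Z1, Z2, Z4, Z5}
  #6: {Z3, Z6}
  #7: {Z1, Z2, Z3, Z4}
No single site covers all 6 demand points.
But {#1, #7} covers everything, so the minimum is 2.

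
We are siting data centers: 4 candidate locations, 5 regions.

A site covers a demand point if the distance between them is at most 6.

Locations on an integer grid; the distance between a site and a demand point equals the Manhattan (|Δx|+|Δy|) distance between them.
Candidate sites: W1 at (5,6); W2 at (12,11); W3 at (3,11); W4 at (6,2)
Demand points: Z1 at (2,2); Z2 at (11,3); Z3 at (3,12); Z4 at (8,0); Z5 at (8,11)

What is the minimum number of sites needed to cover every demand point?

Coverage sets (demand points within 6 of each site):
  W1: {}
  W2: {Z5}
  W3: {Z3, Z5}
  W4: {Z1, Z2, Z4}
No single site covers all 5 demand points.
But {W3, W4} covers everything, so the minimum is 2.

2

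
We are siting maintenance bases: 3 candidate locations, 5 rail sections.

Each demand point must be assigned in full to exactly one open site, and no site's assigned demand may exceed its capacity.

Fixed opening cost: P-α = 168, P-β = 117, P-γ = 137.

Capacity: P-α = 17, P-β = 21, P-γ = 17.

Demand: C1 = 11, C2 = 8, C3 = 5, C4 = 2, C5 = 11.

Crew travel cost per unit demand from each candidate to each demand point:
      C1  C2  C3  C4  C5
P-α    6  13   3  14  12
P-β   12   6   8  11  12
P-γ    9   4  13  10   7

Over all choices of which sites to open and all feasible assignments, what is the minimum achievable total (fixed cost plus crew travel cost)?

568

Open {P-α, P-β}; cheapest assignment that respects the capacities:
  P-α (cap 17, load 16): C1, C3 — cost 11×6 + 5×3 = 81
  P-β (cap 21, load 21): C2, C4, C5 — cost 8×6 + 2×11 + 11×12 = 202
  Shipping 283, fixed 285 → total 568.
  Any other capacity-feasible assignment to {P-α, P-β} ships for at least 283.
Compare {P-β, P-γ}: its best feasible assignment gives total 598.
Compare {P-α, P-β, P-γ}: its best feasible assignment gives total 648.
Every other set of open sites that can feasibly serve all demand totals ≥ 598 even under its best assignment. Minimum: 568.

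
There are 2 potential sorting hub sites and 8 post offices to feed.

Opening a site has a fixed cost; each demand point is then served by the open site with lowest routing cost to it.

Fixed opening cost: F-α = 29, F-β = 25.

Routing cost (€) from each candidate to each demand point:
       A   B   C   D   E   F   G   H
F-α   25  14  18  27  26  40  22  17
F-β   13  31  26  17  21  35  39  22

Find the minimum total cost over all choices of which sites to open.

211

Open {F-α, F-β}: assign each demand point to its cheapest open site.
  A→F-β 13, B→F-α 14, C→F-α 18, D→F-β 17, E→F-β 21, F→F-β 35, G→F-α 22, H→F-α 17
  routing cost 157, fixed 54 → total 211.
Compare {F-α}: routing cost 189 + fixed 29 = 218.
Compare {F-β}: routing cost 204 + fixed 25 = 229.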